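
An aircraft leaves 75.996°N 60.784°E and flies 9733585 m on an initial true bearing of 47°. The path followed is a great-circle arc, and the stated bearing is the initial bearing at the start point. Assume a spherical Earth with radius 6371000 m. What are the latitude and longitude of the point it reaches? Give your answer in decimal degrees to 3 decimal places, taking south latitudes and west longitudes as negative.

latitude 11.923°, longitude -167.529°

Angular distance δ = d/R = 9733585 / 6371000 = 1.527795 rad.
Converting: φ₁ = 1.326380 rad, θ = 0.820305 rad.
Destination latitude: φ₂ = arcsin( sin φ₁ cos δ + cos φ₁ sin δ cos θ ) = arcsin(0.206594) = 11.923°.
Then Δλ = atan2(0.176816, -0.157466) = 2.298373 rad, from sin θ sin δ cos φ₁ over cos δ − sin φ₁ sin φ₂.
λ₂ = 60.784° + 131.687° = 192.471°, normalized to (−180°, 180°] → -167.529°.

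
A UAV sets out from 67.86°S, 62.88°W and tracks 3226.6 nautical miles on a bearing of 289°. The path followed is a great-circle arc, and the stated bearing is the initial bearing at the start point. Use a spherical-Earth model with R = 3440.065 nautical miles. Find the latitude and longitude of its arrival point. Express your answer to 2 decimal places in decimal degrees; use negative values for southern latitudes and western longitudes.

latitude -26.67°, longitude -121.44°

Angular distance δ = d/R = 3226.6 / 3440.065 = 0.937947 rad.
Converting: φ₁ = -1.184380 rad, θ = 5.044002 rad.
sin φ₂ = sin φ₁ cos δ + cos φ₁ sin δ cos θ = (-0.926266)(0.591444) + (0.376871)(0.806346)(0.325568) = -0.448898
φ₂ = asin(-0.448898) = -0.465532 rad = -26.67°.
Δλ = atan2( sin θ sin δ cos φ₁ , cos δ − sin φ₁ sin φ₂ ) = atan2(-0.287332, 0.175645) = -1.022112 rad = -58.56°.
Hence λ₂ = -62.88° + -58.56° = -121.44°.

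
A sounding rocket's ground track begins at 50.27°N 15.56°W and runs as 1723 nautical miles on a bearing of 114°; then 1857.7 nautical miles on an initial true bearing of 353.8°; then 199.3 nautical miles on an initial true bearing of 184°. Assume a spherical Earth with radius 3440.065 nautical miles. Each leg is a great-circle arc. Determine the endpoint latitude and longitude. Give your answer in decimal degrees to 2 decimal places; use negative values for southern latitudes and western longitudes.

latitude 60.65°, longitude 8.38°

Apply the spherical direct solution leg by leg, carrying full precision between legs.
Leg 1: from (50.27°, -15.56°), δ = 1723/3440.065 = 0.500863 rad, θ = 114° → φ = 33.35°, λ = 16.12°.
Leg 2: from (33.35°, 16.12°), δ = 1857.7/3440.065 = 0.540019 rad, θ = 353.8° → φ = 63.96°, λ = 8.85°.
Leg 3: from (63.96°, 8.85°), δ = 199.3/3440.065 = 0.057935 rad, θ = 184° → φ = 60.65°, λ = 8.38°.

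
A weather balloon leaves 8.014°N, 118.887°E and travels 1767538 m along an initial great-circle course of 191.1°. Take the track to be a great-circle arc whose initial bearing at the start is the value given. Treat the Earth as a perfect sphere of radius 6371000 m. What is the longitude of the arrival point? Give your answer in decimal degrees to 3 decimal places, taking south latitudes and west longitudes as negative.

The arc subtends δ = 1767538/6371000 = 0.277435 rad at the centre.
With φ₁ = 8.014° = 0.139871 rad and θ = 191.1° = 3.335324 rad:
sin φ₂ = sin φ₁ cos δ + cos φ₁ sin δ cos θ = (0.139415)(0.961761) + (0.990234)(0.273890)(-0.981293) = -0.132057
φ₂ = asin(-0.132057) = -0.132444 rad = -7.588°.
Then Δλ = atan2(-0.052215, 0.980172) = -0.053221 rad, from sin θ sin δ cos φ₁ over cos δ − sin φ₁ sin φ₂.
λ₂ = 118.887° + -3.049° = 115.838°.

longitude 115.838°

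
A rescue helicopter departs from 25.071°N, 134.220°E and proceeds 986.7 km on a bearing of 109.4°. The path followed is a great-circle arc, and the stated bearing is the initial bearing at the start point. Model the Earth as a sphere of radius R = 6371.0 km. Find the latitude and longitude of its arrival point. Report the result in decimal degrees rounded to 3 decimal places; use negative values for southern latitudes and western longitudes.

δ = 986.7/6371 = 0.154874 rad (8.8736°).
Start latitude φ₁ = 0.437571 rad; initial bearing θ = 1.909390 rad.
sin φ₂ = sin φ₁ cos δ + cos φ₁ sin δ cos θ = (0.423741)(0.988031) + (0.905783)(0.154255)(-0.332161) = 0.372259
φ₂ = asin(0.372259) = 0.381442 rad = 21.855°.
Then Δλ = atan2(0.131789, 0.830290) = 0.157413 rad, from sin θ sin δ cos φ₁ over cos δ − sin φ₁ sin φ₂.
Hence λ₂ = 134.220° + 9.019° = 143.239°.

latitude 21.855°, longitude 143.239°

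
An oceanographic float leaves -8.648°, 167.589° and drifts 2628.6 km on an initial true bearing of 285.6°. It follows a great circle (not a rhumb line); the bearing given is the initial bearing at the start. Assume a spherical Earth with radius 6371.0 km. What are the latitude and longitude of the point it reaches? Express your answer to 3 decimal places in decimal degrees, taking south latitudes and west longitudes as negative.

latitude -1.784°, longitude 144.858°

δ = 2628.6/6371 = 0.412588 rad (23.6396°).
With φ₁ = -8.648° = -0.150936 rad and θ = 285.6° = 4.984660 rad:
Destination latitude: φ₂ = arcsin( sin φ₁ cos δ + cos φ₁ sin δ cos θ ) = arcsin(-0.031140) = -1.784°.
Then Δλ = atan2(-0.381820, 0.911404) = -0.396723 rad, from sin θ sin δ cos φ₁ over cos δ − sin φ₁ sin φ₂.
λ₂ = 167.589° + -22.731° = 144.858°.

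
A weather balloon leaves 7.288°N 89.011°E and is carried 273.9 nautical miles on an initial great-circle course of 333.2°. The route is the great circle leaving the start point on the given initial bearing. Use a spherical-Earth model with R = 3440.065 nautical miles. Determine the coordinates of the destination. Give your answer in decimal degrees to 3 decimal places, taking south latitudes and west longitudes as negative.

Central angle δ = d/R = 0.079621 rad.
With φ₁ = 7.288° = 0.127200 rad and θ = 333.2° = 5.815437 rad:
sin φ₂ = sin φ₁ cos δ + cos φ₁ sin δ cos θ = (0.126857)(0.996832) + (0.991921)(0.079536)(0.892586) = 0.196875
φ₂ = asin(0.196875) = 0.198169 rad = 11.354°.
For the longitude increment, Δλ = atan2( sin θ sin δ cos φ₁, cos δ − sin φ₁ sin φ₂ ) = atan2(-0.035571, 0.971857) = -2.096°.
λ₂ = λ₁ + Δλ = 86.915°.

latitude 11.354°, longitude 86.915°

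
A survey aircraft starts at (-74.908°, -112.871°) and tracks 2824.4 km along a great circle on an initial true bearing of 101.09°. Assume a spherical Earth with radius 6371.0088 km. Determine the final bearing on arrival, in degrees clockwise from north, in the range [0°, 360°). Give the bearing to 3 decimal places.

final bearing 34.707°

Central angle δ = d/R = 0.443321 rad.
With φ₁ = -74.908° = -1.307391 rad and θ = 101.09° = 1.764353 rad:
Destination latitude: φ₂ = arcsin( sin φ₁ cos δ + cos φ₁ sin δ cos θ ) = arcsin(-0.893658) = -63.337°.
Then Δλ = atan2(0.109598, 0.040498) = 1.216846 rad, from sin θ sin δ cos φ₁ over cos δ − sin φ₁ sin φ₂.
λ₂ = -112.871° + 69.720° = -43.151°.
The forward bearing on arrival equals the back-azimuth from the destination plus 180°.
Back-azimuth from P₂ (-63.337°, -43.151°) to P₁ (-74.908°, -112.871°), with Δλ' = λ₁ − λ₂ = -69.720°: atan2( sin Δλ' cos φ₁ , cos φ₂ sin φ₁ − sin φ₂ cos φ₁ cos Δλ' ) = 214.707°.
Final bearing = (214.707° + 180°) mod 360° = 34.707°.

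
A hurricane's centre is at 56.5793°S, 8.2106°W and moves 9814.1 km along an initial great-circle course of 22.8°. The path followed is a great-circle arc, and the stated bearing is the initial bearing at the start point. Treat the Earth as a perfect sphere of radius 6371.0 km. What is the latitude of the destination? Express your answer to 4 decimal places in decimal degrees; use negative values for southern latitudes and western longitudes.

Angular distance δ = d/R = 9814.1 / 6371 = 1.540433 rad.
Converting: φ₁ = -0.987495 rad, θ = 0.397935 rad.
Applying the spherical law of cosines for sides, sin φ₂ = sin φ₁ cos δ + cos φ₁ sin δ cos θ = 0.482173, so φ₂ = 28.8274°.
Δλ = atan2( sin θ sin δ cos φ₁ , cos δ − sin φ₁ sin φ₂ ) = atan2(0.213338, 0.432804) = 0.457969 rad = 26.2397°.
λ₂ = λ₁ + Δλ = 18.0291°.

latitude 28.8274°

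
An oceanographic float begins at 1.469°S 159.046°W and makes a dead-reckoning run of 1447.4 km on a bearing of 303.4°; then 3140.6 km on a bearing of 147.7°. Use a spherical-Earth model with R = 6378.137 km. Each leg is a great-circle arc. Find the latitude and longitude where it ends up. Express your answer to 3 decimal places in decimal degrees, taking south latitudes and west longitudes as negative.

latitude -18.092°, longitude -154.515°

Apply the spherical direct solution leg by leg, carrying full precision between legs.
Leg 1: from (-1.469°, -159.046°), δ = 1447.4/6378.137 = 0.226931 rad, θ = 303.4° → φ = 5.672°, λ = -169.926°.
Leg 2: from (5.672°, -169.926°), δ = 3140.6/6378.137 = 0.492401 rad, θ = 147.7° → φ = -18.092°, λ = -154.515°.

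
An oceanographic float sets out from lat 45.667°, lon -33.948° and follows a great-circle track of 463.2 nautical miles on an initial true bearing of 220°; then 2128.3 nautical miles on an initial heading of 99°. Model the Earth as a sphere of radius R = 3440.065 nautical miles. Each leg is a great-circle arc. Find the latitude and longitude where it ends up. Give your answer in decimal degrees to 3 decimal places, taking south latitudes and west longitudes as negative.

Apply the spherical direct solution leg by leg, carrying full precision between legs.
Leg 1: from (45.667°, -33.948°), δ = 463.2/3440.065 = 0.134649 rad, θ = 220° → φ = 39.565°, λ = -40.375°.
Leg 2: from (39.565°, -40.375°), δ = 2128.3/3440.065 = 0.618680 rad, θ = 99° → φ = 26.676°, λ = -0.504°.

latitude 26.676°, longitude -0.504°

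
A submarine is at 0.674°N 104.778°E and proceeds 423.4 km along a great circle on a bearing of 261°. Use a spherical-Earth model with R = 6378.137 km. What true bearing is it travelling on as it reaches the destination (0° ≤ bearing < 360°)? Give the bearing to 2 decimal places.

The arc subtends δ = 423.4/6378.137 = 0.066383 rad at the centre.
Converting: φ₁ = 0.011764 rad, θ = 4.555309 rad.
Destination latitude: φ₂ = arcsin( sin φ₁ cos δ + cos φ₁ sin δ cos θ ) = arcsin(0.001361) = 0.078°.
Δλ = atan2( sin θ sin δ cos φ₁ , cos δ − sin φ₁ sin φ₂ ) = atan2(-0.065513, 0.997781) = -0.065565 rad = -3.757°.
Hence λ₂ = 104.778° + -3.757° = 101.021°.
The forward bearing on arrival equals the back-azimuth from the destination plus 180°.
Back-azimuth from P₂ (0.08°, 101.02°) to P₁ (0.67°, 104.78°), with Δλ' = λ₁ − λ₂ = 3.76°: atan2( sin Δλ' cos φ₁ , cos φ₂ sin φ₁ − sin φ₂ cos φ₁ cos Δλ' ) = 80.98°.
Final bearing = (80.98° + 180°) mod 360° = 260.98°.

final bearing 260.98°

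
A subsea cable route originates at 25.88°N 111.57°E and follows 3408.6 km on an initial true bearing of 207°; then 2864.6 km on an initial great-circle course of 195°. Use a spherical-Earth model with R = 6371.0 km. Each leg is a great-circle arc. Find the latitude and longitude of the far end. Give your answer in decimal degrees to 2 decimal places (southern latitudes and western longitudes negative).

Apply the spherical direct solution leg by leg, carrying full precision between legs.
Leg 1: from (25.88°, 111.57°), δ = 3408.6/6371 = 0.535018 rad, θ = 207° → φ = -1.90°, λ = 98.18°.
Leg 2: from (-1.90°, 98.18°), δ = 2864.6/6371 = 0.449631 rad, θ = 195° → φ = -26.71°, λ = 90.94°.

latitude -26.71°, longitude 90.94°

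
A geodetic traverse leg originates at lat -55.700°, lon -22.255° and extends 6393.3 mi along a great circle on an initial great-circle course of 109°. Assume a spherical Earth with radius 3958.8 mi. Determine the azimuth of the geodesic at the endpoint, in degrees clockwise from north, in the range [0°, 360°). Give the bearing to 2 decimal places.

Angular distance δ = d/R = 6393.3 / 3958.8 = 1.614959 rad.
With φ₁ = -55.700° = -0.972148 rad and θ = 109° = 1.902409 rad:
Destination latitude: φ₂ = arcsin( sin φ₁ cos δ + cos φ₁ sin δ cos θ ) = arcsin(-0.146816) = -8.442°.
Δλ = atan2( sin θ sin δ cos φ₁ , cos δ − sin φ₁ sin φ₂ ) = atan2(0.532305, -0.165433) = 1.872119 rad = 107.265°.
λ₂ = -22.255° + 107.265° = 85.010°.
The forward bearing on arrival equals the back-azimuth from the destination plus 180°.
Back-azimuth from P₂ (-8.44°, 85.01°) to P₁ (-55.70°, -22.25°), with Δλ' = λ₁ − λ₂ = -107.26°: atan2( sin Δλ' cos φ₁ , cos φ₂ sin φ₁ − sin φ₂ cos φ₁ cos Δλ' ) = 212.59°.
Final bearing = (212.59° + 180°) mod 360° = 32.59°.

final bearing 32.59°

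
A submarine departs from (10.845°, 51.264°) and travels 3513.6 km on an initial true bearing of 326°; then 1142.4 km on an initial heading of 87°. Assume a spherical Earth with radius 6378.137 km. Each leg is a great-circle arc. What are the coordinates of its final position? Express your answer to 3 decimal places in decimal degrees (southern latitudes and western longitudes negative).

Apply the spherical direct solution leg by leg, carrying full precision between legs.
Leg 1: from (10.845°, 51.264°), δ = 3513.6/6378.137 = 0.550882 rad, θ = 326° → φ = 35.910°, λ = 30.078°.
Leg 2: from (35.910°, 30.078°), δ = 1142.4/6378.137 = 0.179112 rad, θ = 87° → φ = 35.781°, λ = 42.746°.

latitude 35.781°, longitude 42.746°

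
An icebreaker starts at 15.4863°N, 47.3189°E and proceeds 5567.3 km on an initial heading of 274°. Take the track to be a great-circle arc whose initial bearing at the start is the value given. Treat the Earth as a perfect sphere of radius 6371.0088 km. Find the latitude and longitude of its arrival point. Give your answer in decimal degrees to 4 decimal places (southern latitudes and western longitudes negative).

Central angle δ = d/R = 0.873849 rad.
With φ₁ = 15.4863° = 0.270287 rad and θ = 274° = 4.782202 rad:
sin φ₂ = sin φ₁ cos δ + cos φ₁ sin δ cos θ = (0.267008)(0.641880) + (0.963694)(0.766805)(0.069756) = 0.222935
φ₂ = asin(0.222935) = 0.224824 rad = 12.8815°.
For the longitude increment, Δλ = atan2( sin θ sin δ cos φ₁, cos δ − sin φ₁ sin φ₂ ) = atan2(-0.737166, 0.582355) = -51.6916°.
λ₂ = λ₁ + Δλ = -4.3727°.

latitude 12.8815°, longitude -4.3727°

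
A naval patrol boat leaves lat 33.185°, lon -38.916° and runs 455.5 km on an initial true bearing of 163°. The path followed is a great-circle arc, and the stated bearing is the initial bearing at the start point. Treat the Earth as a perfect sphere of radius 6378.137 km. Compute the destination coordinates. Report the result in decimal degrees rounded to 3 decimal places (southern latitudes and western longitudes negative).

The arc subtends δ = 455.5/6378.137 = 0.071416 rad at the centre.
With φ₁ = 33.185° = 0.579188 rad and θ = 163° = 2.844887 rad:
sin φ₂ = sin φ₁ cos δ + cos φ₁ sin δ cos θ = (0.547344)(0.997451) + (0.836908)(0.071355)(-0.956305) = 0.488841
φ₂ = asin(0.488841) = 0.510760 rad = 29.264°.
Then Δλ = atan2(0.017460, 0.729887) = 0.023917 rad, from sin θ sin δ cos φ₁ over cos δ − sin φ₁ sin φ₂.
λ₂ = λ₁ + Δλ = -37.546°.

latitude 29.264°, longitude -37.546°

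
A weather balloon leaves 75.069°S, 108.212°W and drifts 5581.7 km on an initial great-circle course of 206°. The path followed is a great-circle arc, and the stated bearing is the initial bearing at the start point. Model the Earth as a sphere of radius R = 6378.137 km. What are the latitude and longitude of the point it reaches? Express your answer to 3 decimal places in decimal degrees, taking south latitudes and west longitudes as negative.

δ = 5581.7/6378.137 = 0.875130 rad (50.1413°).
Converting: φ₁ = -1.310201 rad, θ = 3.595378 rad.
Applying the spherical law of cosines for sides, sin φ₂ = sin φ₁ cos δ + cos φ₁ sin δ cos θ = -0.797025, so φ₂ = -52.847°.
Δλ = atan2( sin θ sin δ cos φ₁ , cos δ − sin φ₁ sin φ₂ ) = atan2(-0.086703, -0.129218) = -2.550610 rad = -146.139°.
λ₂ = -108.212° + -146.139° = -254.351°, normalized to (−180°, 180°] → 105.649°.

latitude -52.847°, longitude 105.649°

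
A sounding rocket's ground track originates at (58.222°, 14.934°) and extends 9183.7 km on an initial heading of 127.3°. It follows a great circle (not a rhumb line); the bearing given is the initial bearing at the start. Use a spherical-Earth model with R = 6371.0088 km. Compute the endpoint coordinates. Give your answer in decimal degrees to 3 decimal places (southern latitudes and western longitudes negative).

latitude -11.937°, longitude 68.667°

Central angle δ = d/R = 1.441483 rad.
Start latitude φ₁ = 1.016166 rad; initial bearing θ = 2.221804 rad.
sin φ₂ = sin φ₁ cos δ + cos φ₁ sin δ cos θ = (0.850095)(0.128953) + (0.526629)(0.991651)(-0.605988) = -0.206844
φ₂ = asin(-0.206844) = -0.208348 rad = -11.937°.
Δλ = atan2( sin θ sin δ cos φ₁ , cos δ − sin φ₁ sin φ₂ ) = atan2(0.415422, 0.304791) = 0.937816 rad = 53.733°.
λ₂ = λ₁ + Δλ = 68.667°.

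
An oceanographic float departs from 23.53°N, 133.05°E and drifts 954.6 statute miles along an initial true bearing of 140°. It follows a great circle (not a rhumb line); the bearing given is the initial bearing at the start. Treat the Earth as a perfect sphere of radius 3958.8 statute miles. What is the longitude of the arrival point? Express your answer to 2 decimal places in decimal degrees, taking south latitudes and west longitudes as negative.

longitude 142.10°

The arc subtends δ = 954.6/3958.8 = 0.241134 rad at the centre.
With φ₁ = 23.53° = 0.410676 rad and θ = 140° = 2.443461 rad:
Destination latitude: φ₂ = arcsin( sin φ₁ cos δ + cos φ₁ sin δ cos θ ) = arcsin(0.219955) = 12.71°.
Then Δλ = atan2(0.140737, 0.883255) = 0.158010 rad, from sin θ sin δ cos φ₁ over cos δ − sin φ₁ sin φ₂.
λ₂ = 133.05° + 9.05° = 142.10°.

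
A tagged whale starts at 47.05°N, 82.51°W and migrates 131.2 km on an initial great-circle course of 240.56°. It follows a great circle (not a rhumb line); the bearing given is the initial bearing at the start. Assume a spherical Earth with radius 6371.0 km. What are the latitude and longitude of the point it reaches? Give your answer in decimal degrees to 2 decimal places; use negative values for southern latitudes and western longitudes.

The arc subtends δ = 131.2/6371 = 0.020593 rad at the centre.
Start latitude φ₁ = 0.821177 rad; initial bearing θ = 4.198564 rad.
Destination latitude: φ₂ = arcsin( sin φ₁ cos δ + cos φ₁ sin δ cos θ ) = arcsin(0.724897) = 46.46°.
Δλ = atan2( sin θ sin δ cos φ₁ , cos δ − sin φ₁ sin φ₂ ) = atan2(-0.012219, 0.469200) = -0.026036 rad = -1.49°.
Hence λ₂ = -82.51° + -1.49° = -84.00°.

latitude 46.46°, longitude -84.00°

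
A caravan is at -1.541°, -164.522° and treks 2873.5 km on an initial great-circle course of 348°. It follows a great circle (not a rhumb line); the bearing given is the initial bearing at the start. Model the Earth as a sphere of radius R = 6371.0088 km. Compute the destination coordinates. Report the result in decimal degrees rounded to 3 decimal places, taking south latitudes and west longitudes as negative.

latitude 23.704°, longitude -170.202°

Angular distance δ = d/R = 2873.5 / 6371.0088 = 0.451027 rad.
Converting: φ₁ = -0.026896 rad, θ = 6.073746 rad.
sin φ₂ = sin φ₁ cos δ + cos φ₁ sin δ cos θ = (-0.026892)(0.900000) + (0.999638)(0.435890)(0.978148) = 0.402008
φ₂ = asin(0.402008) = 0.413709 rad = 23.704°.
Then Δλ = atan2(-0.090594, 0.910811) = -0.099139 rad, from sin θ sin δ cos φ₁ over cos δ − sin φ₁ sin φ₂.
λ₂ = -164.522° + -5.680° = -170.202°.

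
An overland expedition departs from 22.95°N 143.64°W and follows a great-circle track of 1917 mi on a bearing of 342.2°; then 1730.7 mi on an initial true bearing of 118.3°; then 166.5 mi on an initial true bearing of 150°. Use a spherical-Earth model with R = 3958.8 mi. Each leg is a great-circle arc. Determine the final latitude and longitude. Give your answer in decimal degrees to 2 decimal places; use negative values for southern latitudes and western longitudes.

latitude 31.30°, longitude -128.21°

Apply the spherical direct solution leg by leg, carrying full precision between legs.
Leg 1: from (22.95°, -143.64°), δ = 1917/3958.8 = 0.484238 rad, θ = 342.2° → φ = 48.87°, λ = -156.14°.
Leg 2: from (48.87°, -156.14°), δ = 1730.7/3958.8 = 0.437178 rad, θ = 118.3° → φ = 33.39°, λ = -129.62°.
Leg 3: from (33.39°, -129.62°), δ = 166.5/3958.8 = 0.042058 rad, θ = 150° → φ = 31.30°, λ = -128.21°.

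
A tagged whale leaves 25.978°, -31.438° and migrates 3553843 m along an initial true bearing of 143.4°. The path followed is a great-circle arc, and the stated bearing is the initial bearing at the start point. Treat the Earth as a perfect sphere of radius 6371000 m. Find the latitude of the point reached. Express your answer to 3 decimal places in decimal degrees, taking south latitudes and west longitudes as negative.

latitude -0.596°

Central angle δ = d/R = 0.557816 rad.
With φ₁ = 25.978° = 0.453402 rad and θ = 143.4° = 2.502802 rad:
sin φ₂ = sin φ₁ cos δ + cos φ₁ sin δ cos θ = (0.438026)(0.848413) + (0.898962)(0.529334)(-0.802817) = -0.010395
φ₂ = asin(-0.010395) = -0.010395 rad = -0.596°.
For the longitude increment, Δλ = atan2( sin θ sin δ cos φ₁, cos δ − sin φ₁ sin φ₂ ) = atan2(0.283714, 0.852967) = 18.398°.
λ₂ = -31.438° + 18.398° = -13.040°.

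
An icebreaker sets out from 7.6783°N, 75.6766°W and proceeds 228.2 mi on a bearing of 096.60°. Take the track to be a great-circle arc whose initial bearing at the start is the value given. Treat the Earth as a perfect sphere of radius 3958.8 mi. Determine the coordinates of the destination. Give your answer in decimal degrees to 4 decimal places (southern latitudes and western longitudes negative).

Central angle δ = d/R = 0.057644 rad.
With φ₁ = 7.6783° = 0.134012 rad and θ = 96.6° = 1.685988 rad:
Destination latitude: φ₂ = arcsin( sin φ₁ cos δ + cos φ₁ sin δ cos θ ) = arcsin(0.126827) = 7.2863°.
Δλ = atan2( sin θ sin δ cos φ₁ , cos δ − sin φ₁ sin φ₂ ) = atan2(0.056717, 0.981394) = 0.057728 rad = 3.3076°.
λ₂ = λ₁ + Δλ = -72.3690°.

latitude 7.2863°, longitude -72.3690°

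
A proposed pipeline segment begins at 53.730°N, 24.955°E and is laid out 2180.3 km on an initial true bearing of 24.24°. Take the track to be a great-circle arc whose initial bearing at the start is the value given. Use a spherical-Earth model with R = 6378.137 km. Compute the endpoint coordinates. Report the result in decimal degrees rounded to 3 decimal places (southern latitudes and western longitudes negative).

latitude 70.122°, longitude 48.831°

Angular distance δ = d/R = 2180.3 / 6378.137 = 0.341840 rad.
Start latitude φ₁ = 0.937765 rad; initial bearing θ = 0.423068 rad.
Applying the spherical law of cosines for sides, sin φ₂ = sin φ₁ cos δ + cos φ₁ sin δ cos θ = 0.940418, so φ₂ = 70.122°.
Δλ = atan2( sin θ sin δ cos φ₁ , cos δ − sin φ₁ sin φ₂ ) = atan2(0.081420, 0.183939) = 0.416721 rad = 23.876°.
Hence λ₂ = 24.955° + 23.876° = 48.831°.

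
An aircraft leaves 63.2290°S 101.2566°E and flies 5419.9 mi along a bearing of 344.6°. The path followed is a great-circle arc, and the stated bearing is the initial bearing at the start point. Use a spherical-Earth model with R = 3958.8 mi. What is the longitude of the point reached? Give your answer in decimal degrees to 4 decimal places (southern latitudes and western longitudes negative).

Angular distance δ = d/R = 5419.9 / 3958.8 = 1.369076 rad.
Start latitude φ₁ = -1.103554 rad; initial bearing θ = 6.014405 rad.
Destination latitude: φ₂ = arcsin( sin φ₁ cos δ + cos φ₁ sin δ cos θ ) = arcsin(0.246569) = 14.2746°.
For the longitude increment, Δλ = atan2( sin θ sin δ cos φ₁, cos δ − sin φ₁ sin φ₂ ) = atan2(-0.117188, 0.420495) = -15.5727°.
Hence λ₂ = 101.2566° + -15.5727° = 85.6839°.

longitude 85.6839°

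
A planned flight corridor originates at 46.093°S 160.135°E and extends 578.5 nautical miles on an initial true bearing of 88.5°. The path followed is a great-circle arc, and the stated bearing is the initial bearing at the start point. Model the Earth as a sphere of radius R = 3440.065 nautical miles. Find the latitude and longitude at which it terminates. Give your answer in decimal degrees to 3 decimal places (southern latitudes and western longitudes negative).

Angular distance δ = d/R = 578.5 / 3440.065 = 0.168165 rad.
Converting: φ₁ = -0.804475 rad, θ = 1.544616 rad.
Destination latitude: φ₂ = arcsin( sin φ₁ cos δ + cos φ₁ sin δ cos θ ) = arcsin(-0.707265) = -45.013°.
Then Δλ = atan2(0.116032, 0.476333) = 0.238941 rad, from sin θ sin δ cos φ₁ over cos δ − sin φ₁ sin φ₂.
Hence λ₂ = 160.135° + 13.690° = 173.825°.

latitude -45.013°, longitude 173.825°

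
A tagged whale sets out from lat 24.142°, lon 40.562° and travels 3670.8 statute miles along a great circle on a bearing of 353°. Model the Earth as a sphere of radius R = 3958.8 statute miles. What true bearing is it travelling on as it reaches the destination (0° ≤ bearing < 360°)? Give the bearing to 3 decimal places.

The arc subtends δ = 3670.8/3958.8 = 0.927251 rad at the centre.
With φ₁ = 24.142° = 0.421357 rad and θ = 353° = 6.161012 rad:
sin φ₂ = sin φ₁ cos δ + cos φ₁ sin δ cos θ = (0.408999)(0.600036) + (0.912535)(0.799973)(0.992546) = 0.969976
φ₂ = asin(0.969976) = 1.325133 rad = 75.925°.
For the longitude increment, Δλ = atan2( sin θ sin δ cos φ₁, cos δ − sin φ₁ sin φ₂ ) = atan2(-0.088965, 0.203316) = -23.633°.
Hence λ₂ = 40.562° + -23.633° = 16.929°.
The forward bearing on arrival equals the back-azimuth from the destination plus 180°.
Back-azimuth from P₂ (75.925°, 16.929°) to P₁ (24.142°, 40.562°), with Δλ' = λ₁ − λ₂ = 23.633°: atan2( sin Δλ' cos φ₁ , cos φ₂ sin φ₁ − sin φ₂ cos φ₁ cos Δλ' ) = 152.788°.
Final bearing = (152.788° + 180°) mod 360° = 332.788°.

final bearing 332.788°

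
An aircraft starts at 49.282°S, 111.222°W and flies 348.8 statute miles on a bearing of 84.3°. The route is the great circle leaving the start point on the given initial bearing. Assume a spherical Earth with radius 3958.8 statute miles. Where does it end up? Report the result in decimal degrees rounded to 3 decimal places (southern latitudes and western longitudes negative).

latitude -48.529°, longitude -103.624°

The arc subtends δ = 348.8/3958.8 = 0.088108 rad at the centre.
With φ₁ = -49.282° = -0.860133 rad and θ = 84.3° = 1.471313 rad:
sin φ₂ = sin φ₁ cos δ + cos φ₁ sin δ cos θ = (-0.757929)(0.996121) + (0.652337)(0.087994)(0.099320) = -0.749288
φ₂ = asin(-0.749288) = -0.846987 rad = -48.529°.
For the longitude increment, Δλ = atan2( sin θ sin δ cos φ₁, cos δ − sin φ₁ sin φ₂ ) = atan2(0.057118, 0.428213) = 7.598°.
λ₂ = λ₁ + Δλ = -103.624°.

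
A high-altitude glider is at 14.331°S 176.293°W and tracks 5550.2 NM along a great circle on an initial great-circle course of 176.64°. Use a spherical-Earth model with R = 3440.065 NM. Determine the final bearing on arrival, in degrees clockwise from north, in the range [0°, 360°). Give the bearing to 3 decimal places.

Angular distance δ = d/R = 5550.2 / 3440.065 = 1.613400 rad.
Start latitude φ₁ = -0.250123 rad; initial bearing θ = 3.082950 rad.
sin φ₂ = sin φ₁ cos δ + cos φ₁ sin δ cos θ = (-0.247523)(-0.042591) + (0.968882)(0.999093)(-0.998281) = -0.955797
φ₂ = asin(-0.955797) = -1.272357 rad = -72.901°.
Then Δλ = atan2(0.056734, -0.279172) = 2.941100 rad, from sin θ sin δ cos φ₁ over cos δ − sin φ₁ sin φ₂.
λ₂ = -176.293° + 168.513° = -7.780°.
The forward bearing on arrival equals the back-azimuth from the destination plus 180°.
Back-azimuth from P₂ (-72.901°, -7.780°) to P₁ (-14.331°, -176.293°), with Δλ' = λ₁ − λ₂ = -168.513°: atan2( sin Δλ' cos φ₁ , cos φ₂ sin φ₁ − sin φ₂ cos φ₁ cos Δλ' ) = 191.135°.
Final bearing = (191.135° + 180°) mod 360° = 11.135°.

final bearing 11.135°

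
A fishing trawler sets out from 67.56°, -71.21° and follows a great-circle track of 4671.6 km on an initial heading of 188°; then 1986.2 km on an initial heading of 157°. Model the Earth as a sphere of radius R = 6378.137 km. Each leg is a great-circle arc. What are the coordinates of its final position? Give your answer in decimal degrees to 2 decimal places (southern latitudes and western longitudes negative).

latitude 9.18°, longitude -70.18°

Apply the spherical direct solution leg by leg, carrying full precision between legs.
Leg 1: from (67.56°, -71.21°), δ = 4671.6/6378.137 = 0.732440 rad, θ = 188° → φ = 25.75°, λ = -77.14°.
Leg 2: from (25.75°, -77.14°), δ = 1986.2/6378.137 = 0.311408 rad, θ = 157° → φ = 9.18°, λ = -70.18°.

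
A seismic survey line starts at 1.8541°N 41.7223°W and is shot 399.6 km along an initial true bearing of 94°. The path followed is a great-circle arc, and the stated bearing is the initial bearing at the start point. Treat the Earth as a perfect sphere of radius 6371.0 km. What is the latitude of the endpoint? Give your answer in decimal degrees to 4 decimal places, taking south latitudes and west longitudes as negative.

The arc subtends δ = 399.6/6371 = 0.062722 rad at the centre.
With φ₁ = 1.8541° = 0.032360 rad and θ = 94° = 1.640609 rad:
Applying the spherical law of cosines for sides, sin φ₂ = sin φ₁ cos δ + cos φ₁ sin δ cos θ = 0.027921, so φ₂ = 1.6000°.
Δλ = atan2( sin θ sin δ cos φ₁ , cos δ − sin φ₁ sin φ₂ ) = atan2(0.062495, 0.997130) = 0.062593 rad = 3.5863°.
λ₂ = -41.7223° + 3.5863° = -38.1360°.

latitude 1.6000°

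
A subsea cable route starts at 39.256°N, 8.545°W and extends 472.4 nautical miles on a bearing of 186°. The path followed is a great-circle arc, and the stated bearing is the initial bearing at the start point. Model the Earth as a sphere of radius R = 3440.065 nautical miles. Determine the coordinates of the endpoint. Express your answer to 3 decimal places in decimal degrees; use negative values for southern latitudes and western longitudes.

latitude 31.427°, longitude -9.506°

Central angle δ = d/R = 0.137323 rad.
With φ₁ = 39.256° = 0.685146 rad and θ = 186° = 3.246312 rad:
sin φ₂ = sin φ₁ cos δ + cos φ₁ sin δ cos θ = (0.632786)(0.990586) + (0.774326)(0.136892)(-0.994522) = 0.521411
φ₂ = asin(0.521411) = 0.548504 rad = 31.427°.
Δλ = atan2( sin θ sin δ cos φ₁ , cos δ − sin φ₁ sin φ₂ ) = atan2(-0.011080, 0.660644) = -0.016770 rad = -0.961°.
λ₂ = -8.545° + -0.961° = -9.506°.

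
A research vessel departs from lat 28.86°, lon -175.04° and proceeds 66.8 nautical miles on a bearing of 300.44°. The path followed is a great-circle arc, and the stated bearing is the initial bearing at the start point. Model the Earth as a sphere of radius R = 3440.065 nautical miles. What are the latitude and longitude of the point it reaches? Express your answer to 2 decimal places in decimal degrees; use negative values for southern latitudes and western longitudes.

latitude 29.42°, longitude -176.14°

Angular distance δ = d/R = 66.8 / 3440.065 = 0.019418 rad.
Start latitude φ₁ = 0.503702 rad; initial bearing θ = 5.243667 rad.
Applying the spherical law of cosines for sides, sin φ₂ = sin φ₁ cos δ + cos φ₁ sin δ cos θ = 0.491196, so φ₂ = 29.42°.
For the longitude increment, Δλ = atan2( sin θ sin δ cos φ₁, cos δ − sin φ₁ sin φ₂ ) = atan2(-0.014661, 0.762726) = -1.10°.
λ₂ = λ₁ + Δλ = -176.14°.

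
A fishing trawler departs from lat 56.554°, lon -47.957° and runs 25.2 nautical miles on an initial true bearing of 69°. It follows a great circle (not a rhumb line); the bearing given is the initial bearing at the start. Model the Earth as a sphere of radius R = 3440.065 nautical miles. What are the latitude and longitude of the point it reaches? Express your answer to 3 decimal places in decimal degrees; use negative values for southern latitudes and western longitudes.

latitude 56.702°, longitude -47.243°

Central angle δ = d/R = 0.007325 rad.
Start latitude φ₁ = 0.987054 rad; initial bearing θ = 1.204277 rad.
Applying the spherical law of cosines for sides, sin φ₂ = sin φ₁ cos δ + cos φ₁ sin δ cos θ = 0.835830, so φ₂ = 56.702°.
Δλ = atan2( sin θ sin δ cos φ₁ , cos δ − sin φ₁ sin φ₂ ) = atan2(0.003769, 0.302552) = 0.012457 rad = 0.714°.
λ₂ = λ₁ + Δλ = -47.243°.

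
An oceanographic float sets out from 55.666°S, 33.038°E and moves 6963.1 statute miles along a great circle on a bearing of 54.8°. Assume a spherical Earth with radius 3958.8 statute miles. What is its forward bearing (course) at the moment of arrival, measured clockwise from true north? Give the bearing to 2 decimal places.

final bearing 31.56°

Angular distance δ = d/R = 6963.1 / 3958.8 = 1.758892 rad.
Start latitude φ₁ = -0.971555 rad; initial bearing θ = 0.956440 rad.
sin φ₂ = sin φ₁ cos δ + cos φ₁ sin δ cos θ = (-0.825764)(-0.186988) + (0.564016)(0.982362)(0.576432) = 0.473791
φ₂ = asin(0.473791) = 0.493590 rad = 28.281°.
Δλ = atan2( sin θ sin δ cos φ₁ , cos δ − sin φ₁ sin φ₂ ) = atan2(0.452754, 0.204251) = 1.147003 rad = 65.718°.
λ₂ = λ₁ + Δλ = 98.756°.
The forward bearing on arrival equals the back-azimuth from the destination plus 180°.
Back-azimuth from P₂ (28.28°, 98.76°) to P₁ (-55.67°, 33.04°), with Δλ' = λ₁ − λ₂ = -65.72°: atan2( sin Δλ' cos φ₁ , cos φ₂ sin φ₁ − sin φ₂ cos φ₁ cos Δλ' ) = 211.56°.
Final bearing = (211.56° + 180°) mod 360° = 31.56°.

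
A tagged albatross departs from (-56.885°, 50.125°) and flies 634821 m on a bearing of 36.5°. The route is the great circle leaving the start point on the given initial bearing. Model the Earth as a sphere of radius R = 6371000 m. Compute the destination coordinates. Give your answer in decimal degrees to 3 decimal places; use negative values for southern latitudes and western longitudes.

Central angle δ = d/R = 0.099642 rad.
Start latitude φ₁ = -0.992831 rad; initial bearing θ = 0.637045 rad.
Destination latitude: φ₂ = arcsin( sin φ₁ cos δ + cos φ₁ sin δ cos θ ) = arcsin(-0.789734) = -52.161°.
Then Δλ = atan2(0.032327, 0.333578) = 0.096607 rad, from sin θ sin δ cos φ₁ over cos δ − sin φ₁ sin φ₂.
Hence λ₂ = 50.125° + 5.535° = 55.660°.

latitude -52.161°, longitude 55.660°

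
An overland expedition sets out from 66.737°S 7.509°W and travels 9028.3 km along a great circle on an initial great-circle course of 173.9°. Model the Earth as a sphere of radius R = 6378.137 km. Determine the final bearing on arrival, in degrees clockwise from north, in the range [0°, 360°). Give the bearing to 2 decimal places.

Central angle δ = d/R = 1.415507 rad.
Start latitude φ₁ = -1.164780 rad; initial bearing θ = 3.035128 rad.
Destination latitude: φ₂ = arcsin( sin φ₁ cos δ + cos φ₁ sin δ cos θ ) = arcsin(-0.530082) = -32.011°.
For the longitude increment, Δλ = atan2( sin θ sin δ cos φ₁, cos δ − sin φ₁ sin φ₂ ) = atan2(0.041464, -0.332322) = 172.888°.
Hence λ₂ = -7.509° + 172.888° = 165.379°.
The forward bearing on arrival equals the back-azimuth from the destination plus 180°.
Back-azimuth from P₂ (-32.01°, 165.38°) to P₁ (-66.74°, -7.51°), with Δλ' = λ₁ − λ₂ = -172.89°: atan2( sin Δλ' cos φ₁ , cos φ₂ sin φ₁ − sin φ₂ cos φ₁ cos Δλ' ) = 182.84°.
Final bearing = (182.84° + 180°) mod 360° = 2.84°.

final bearing 2.84°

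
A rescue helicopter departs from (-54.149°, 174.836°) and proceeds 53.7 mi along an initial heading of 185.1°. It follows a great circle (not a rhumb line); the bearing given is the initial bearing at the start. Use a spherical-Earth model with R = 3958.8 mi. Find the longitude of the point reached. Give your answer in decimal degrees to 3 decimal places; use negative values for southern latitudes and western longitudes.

longitude 174.716°

Central angle δ = d/R = 0.013565 rad.
With φ₁ = -54.149° = -0.945078 rad and θ = 185.1° = 3.230604 rad:
sin φ₂ = sin φ₁ cos δ + cos φ₁ sin δ cos θ = (-0.810543)(0.999908) + (0.585679)(0.013564)(-0.996041) = -0.818381
φ₂ = asin(-0.818381) = -0.958588 rad = -54.923°.
For the longitude increment, Δλ = atan2( sin θ sin δ cos φ₁, cos δ − sin φ₁ sin φ₂ ) = atan2(-0.000706, 0.336575) = -0.120°.
λ₂ = 174.836° + -0.120° = 174.716°.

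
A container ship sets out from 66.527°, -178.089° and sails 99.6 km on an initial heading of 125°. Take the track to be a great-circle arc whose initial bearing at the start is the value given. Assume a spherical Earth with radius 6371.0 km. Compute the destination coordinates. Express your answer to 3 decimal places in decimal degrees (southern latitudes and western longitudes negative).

latitude 66.003°, longitude -176.285°

Angular distance δ = d/R = 99.6 / 6371 = 0.015633 rad.
With φ₁ = 66.527° = 1.161115 rad and θ = 125° = 2.181662 rad:
Destination latitude: φ₂ = arcsin( sin φ₁ cos δ + cos φ₁ sin δ cos θ ) = arcsin(0.913564) = 66.003°.
For the longitude increment, Δλ = atan2( sin θ sin δ cos φ₁, cos δ − sin φ₁ sin φ₂ ) = atan2(0.005101, 0.161913) = 1.804°.
λ₂ = λ₁ + Δλ = -176.285°.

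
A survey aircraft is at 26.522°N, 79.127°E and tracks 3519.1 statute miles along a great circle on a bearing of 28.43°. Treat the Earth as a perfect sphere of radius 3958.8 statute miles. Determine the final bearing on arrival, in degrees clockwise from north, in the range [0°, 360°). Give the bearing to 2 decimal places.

final bearing 70.70°

The arc subtends δ = 3519.1/3958.8 = 0.888931 rad at the centre.
With φ₁ = 26.522° = 0.462896 rad and θ = 28.43° = 0.496197 rad:
Applying the spherical law of cosines for sides, sin φ₂ = sin φ₁ cos δ + cos φ₁ sin δ cos θ = 0.892342, so φ₂ = 63.169°.
Δλ = atan2( sin θ sin δ cos φ₁ , cos δ − sin φ₁ sin φ₂ ) = atan2(0.330733, 0.231775) = 0.959539 rad = 54.978°.
λ₂ = λ₁ + Δλ = 134.105°.
The forward bearing on arrival equals the back-azimuth from the destination plus 180°.
Back-azimuth from P₂ (63.17°, 134.10°) to P₁ (26.52°, 79.13°), with Δλ' = λ₁ − λ₂ = -54.98°: atan2( sin Δλ' cos φ₁ , cos φ₂ sin φ₁ − sin φ₂ cos φ₁ cos Δλ' ) = 250.70°.
Final bearing = (250.70° + 180°) mod 360° = 70.70°.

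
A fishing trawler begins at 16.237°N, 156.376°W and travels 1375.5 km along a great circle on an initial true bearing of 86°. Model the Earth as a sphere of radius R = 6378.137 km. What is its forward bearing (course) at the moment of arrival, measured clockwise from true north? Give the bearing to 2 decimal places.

final bearing 89.67°

Angular distance δ = d/R = 1375.5 / 6378.137 = 0.215659 rad.
Converting: φ₁ = 0.283389 rad, θ = 1.500983 rad.
Applying the spherical law of cosines for sides, sin φ₂ = sin φ₁ cos δ + cos φ₁ sin δ cos θ = 0.287466, so φ₂ = 16.706°.
Then Δλ = atan2(0.204955, 0.896457) = 0.224765 rad, from sin θ sin δ cos φ₁ over cos δ − sin φ₁ sin φ₂.
Hence λ₂ = -156.376° + 12.878° = -143.498°.
The forward bearing on arrival equals the back-azimuth from the destination plus 180°.
Back-azimuth from P₂ (16.71°, -143.50°) to P₁ (16.24°, -156.38°), with Δλ' = λ₁ − λ₂ = -12.88°: atan2( sin Δλ' cos φ₁ , cos φ₂ sin φ₁ − sin φ₂ cos φ₁ cos Δλ' ) = 269.67°.
Final bearing = (269.67° + 180°) mod 360° = 89.67°.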